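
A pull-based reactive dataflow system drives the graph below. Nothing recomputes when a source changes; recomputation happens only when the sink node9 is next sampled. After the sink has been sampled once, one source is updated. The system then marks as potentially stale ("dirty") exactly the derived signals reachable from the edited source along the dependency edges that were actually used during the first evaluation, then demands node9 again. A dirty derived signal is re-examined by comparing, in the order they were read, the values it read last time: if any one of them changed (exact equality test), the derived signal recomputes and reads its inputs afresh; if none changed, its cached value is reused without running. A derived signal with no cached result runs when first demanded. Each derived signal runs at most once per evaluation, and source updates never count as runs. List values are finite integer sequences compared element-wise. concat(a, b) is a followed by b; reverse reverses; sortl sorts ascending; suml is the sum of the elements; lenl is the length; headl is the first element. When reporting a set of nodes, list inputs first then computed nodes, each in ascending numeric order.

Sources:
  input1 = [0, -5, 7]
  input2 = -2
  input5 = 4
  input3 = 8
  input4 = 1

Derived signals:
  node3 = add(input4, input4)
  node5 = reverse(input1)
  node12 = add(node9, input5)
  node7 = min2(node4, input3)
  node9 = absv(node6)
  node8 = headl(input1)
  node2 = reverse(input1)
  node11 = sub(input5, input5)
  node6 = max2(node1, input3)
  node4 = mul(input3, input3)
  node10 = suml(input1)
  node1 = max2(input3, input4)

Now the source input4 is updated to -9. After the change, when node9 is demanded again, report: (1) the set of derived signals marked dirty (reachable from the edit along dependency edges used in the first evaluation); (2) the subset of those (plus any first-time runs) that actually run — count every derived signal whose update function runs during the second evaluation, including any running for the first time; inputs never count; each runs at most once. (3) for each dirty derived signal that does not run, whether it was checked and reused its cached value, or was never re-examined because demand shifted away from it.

First evaluation (everything demanded from the output):
  node1 = max2(8, 1) = 8
  node6 = max2(8, 8) = 8
  node9 = absv(8) = 8

Propagation after the edit:
  node1: runs — input4 1->-9; result 8 (same value as before).
  node6: checked — values it read are unchanged (node1 unchanged, input3 unchanged); reused cached 8 without running.
  node9: checked — values it read are unchanged (node6 unchanged); reused cached 8 without running.

Key observation: the change is absorbed at node1 — it re-runs but produces the same value, and the output's value is unchanged.

Marked dirty: node1, node6, node9.
Derived signals that run: node1 — 1 in total.
Checked but reused from cache: node6, node9.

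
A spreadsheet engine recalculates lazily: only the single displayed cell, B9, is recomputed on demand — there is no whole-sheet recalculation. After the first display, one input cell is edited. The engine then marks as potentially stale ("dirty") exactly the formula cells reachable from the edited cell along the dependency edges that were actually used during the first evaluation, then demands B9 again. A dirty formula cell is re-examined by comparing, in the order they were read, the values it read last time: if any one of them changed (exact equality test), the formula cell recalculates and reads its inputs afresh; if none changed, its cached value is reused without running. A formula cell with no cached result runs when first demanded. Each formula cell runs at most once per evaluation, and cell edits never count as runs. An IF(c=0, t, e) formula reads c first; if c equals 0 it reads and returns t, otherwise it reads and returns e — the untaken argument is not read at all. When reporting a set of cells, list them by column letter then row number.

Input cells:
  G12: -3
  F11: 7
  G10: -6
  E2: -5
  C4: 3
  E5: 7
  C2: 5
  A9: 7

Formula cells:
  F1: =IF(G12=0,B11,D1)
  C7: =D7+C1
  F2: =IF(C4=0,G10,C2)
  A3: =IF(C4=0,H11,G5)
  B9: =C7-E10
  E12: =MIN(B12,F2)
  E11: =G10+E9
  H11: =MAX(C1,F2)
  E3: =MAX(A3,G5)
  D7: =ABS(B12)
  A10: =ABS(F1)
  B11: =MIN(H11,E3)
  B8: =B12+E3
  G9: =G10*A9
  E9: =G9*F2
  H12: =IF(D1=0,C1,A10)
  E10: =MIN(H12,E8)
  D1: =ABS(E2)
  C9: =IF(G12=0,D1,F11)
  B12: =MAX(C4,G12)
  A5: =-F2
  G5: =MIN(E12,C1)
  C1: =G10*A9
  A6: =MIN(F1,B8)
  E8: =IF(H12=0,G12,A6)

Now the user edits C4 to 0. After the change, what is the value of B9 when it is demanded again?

First evaluation (everything demanded from the output):
  B12 = MAX(3, -3) = 3
  C1 = -6 * 7 = -42
  D1 = ABS(-5) = 5
  D7 = ABS(3) = 3
  C7 = 3 + -42 = -39
  F1 = IF(G12=0: G12=-3 -> else branch D1) = 5
  A10 = ABS(5) = 5
  F2 = IF(C4=0: C4=3 -> else branch C2) = 5
  E12 = MIN(3, 5) = 3
  G5 = MIN(3, -42) = -42
  A3 = IF(C4=0: C4=3 -> else branch G5) = -42
  E3 = MAX(-42, -42) = -42
  B8 = 3 + -42 = -39
  A6 = MIN(5, -39) = -39
  H12 = IF(D1=0: D1=5 -> else branch A10) = 5
  E8 = IF(H12=0: H12=5 -> else branch A6) = -39
  E10 = MIN(5, -39) = -39
  B9 = -39 - -39 = 0

Propagation after the edit:
  B12: runs — C4 3->0; result 0.
  D7: runs — B12 3->0; result 0.
  C7: runs — D7 3->0; result -42.
  F2: runs — C4 3->0; result -6.
  E12: runs — B12 3->0; F2 5->-6; result -6.
  G5: runs — E12 3->-6; result -42 (same value as before).
  H11: demanded for the first time — runs, produces -6.
  A3: runs — C4 3->0; result -6.
  E3: runs — A3 -42->-6; result -6.
  B8: runs — B12 3->0; E3 -42->-6; result -6.
  A6: runs — B8 -39->-6; result -6.
  E8: runs — A6 -39->-6; result -6.
  E10: runs — E8 -39->-6; result -6.
  B9: runs — C7 -39->-42; E10 -39->-6; result -36.

Key observation: a condition flipped, so demand reaches new nodes — H11 runs for the first time.

New value of B9: -36.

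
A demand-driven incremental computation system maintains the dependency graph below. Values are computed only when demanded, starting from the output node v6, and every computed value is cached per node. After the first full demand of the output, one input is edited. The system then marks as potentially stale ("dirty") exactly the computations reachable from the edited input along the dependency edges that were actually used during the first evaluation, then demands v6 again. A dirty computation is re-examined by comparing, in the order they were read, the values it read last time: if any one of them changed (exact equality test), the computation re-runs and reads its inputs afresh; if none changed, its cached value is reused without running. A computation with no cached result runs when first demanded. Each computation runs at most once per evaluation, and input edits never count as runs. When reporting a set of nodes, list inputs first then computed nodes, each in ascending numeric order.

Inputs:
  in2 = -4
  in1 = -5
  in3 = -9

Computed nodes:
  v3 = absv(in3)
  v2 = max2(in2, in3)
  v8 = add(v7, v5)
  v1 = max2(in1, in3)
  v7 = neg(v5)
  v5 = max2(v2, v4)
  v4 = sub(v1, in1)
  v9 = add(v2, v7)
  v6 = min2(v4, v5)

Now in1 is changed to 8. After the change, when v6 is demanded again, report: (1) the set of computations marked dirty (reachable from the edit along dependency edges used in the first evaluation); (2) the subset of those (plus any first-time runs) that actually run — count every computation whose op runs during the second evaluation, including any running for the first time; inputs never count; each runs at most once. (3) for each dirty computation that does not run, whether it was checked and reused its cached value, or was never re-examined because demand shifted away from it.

First evaluation (everything demanded from the output):
  v1 = max2(-5, -9) = -5
  v2 = max2(-4, -9) = -4
  v4 = sub(-5, -5) = 0
  v5 = max2(-4, 0) = 0
  v6 = min2(0, 0) = 0

Propagation after the edit:
  v1: runs — in1 -5->8; result 8.
  v4: runs — v1 -5->8; in1 -5->8; result 0 (same value as before).
  v5: checked — values it read are unchanged (v2 unchanged, v4 unchanged); reused cached 0 without running.
  v6: checked — values it read are unchanged (v4 unchanged, v5 unchanged); reused cached 0 without running.

Key observation: the change is absorbed at v4 — it re-runs but produces the same value, and the output's value is unchanged.

Marked dirty: v1, v4, v5, v6.
Computations that run: v1, v4 — 2 in total.
Checked but reused from cache: v5, v6.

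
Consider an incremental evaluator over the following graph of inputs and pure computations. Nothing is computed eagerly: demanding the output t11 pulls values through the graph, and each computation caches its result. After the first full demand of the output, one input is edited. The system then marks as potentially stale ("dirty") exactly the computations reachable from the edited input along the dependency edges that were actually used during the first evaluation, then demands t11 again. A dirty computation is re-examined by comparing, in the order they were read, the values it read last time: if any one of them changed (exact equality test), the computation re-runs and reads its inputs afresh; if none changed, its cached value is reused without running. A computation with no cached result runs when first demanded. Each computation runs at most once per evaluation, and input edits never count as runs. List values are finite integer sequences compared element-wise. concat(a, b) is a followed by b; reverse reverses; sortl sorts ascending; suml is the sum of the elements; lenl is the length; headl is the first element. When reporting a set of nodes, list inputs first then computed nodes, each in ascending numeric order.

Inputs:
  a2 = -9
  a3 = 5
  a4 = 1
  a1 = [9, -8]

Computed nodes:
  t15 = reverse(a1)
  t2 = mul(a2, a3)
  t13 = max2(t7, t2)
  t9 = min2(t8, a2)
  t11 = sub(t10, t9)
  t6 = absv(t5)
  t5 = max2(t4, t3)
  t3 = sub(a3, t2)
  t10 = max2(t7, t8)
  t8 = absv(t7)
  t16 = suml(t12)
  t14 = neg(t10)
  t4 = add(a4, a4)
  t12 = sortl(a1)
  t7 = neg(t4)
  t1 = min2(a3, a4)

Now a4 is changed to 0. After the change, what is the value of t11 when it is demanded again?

Initial pass — values computed on the first demand:
  t4 = add(1, 1) = 2
  t7 = neg(2) = -2
  t8 = absv(-2) = 2
  t9 = min2(2, -9) = -9
  t10 = max2(-2, 2) = 2
  t11 = sub(2, -9) = 11

Second demand — change propagation:
  t4: re-runs because a4 1->0; a4 1->0; new result 0.
  t7: re-runs because t4 2->0; new result 0.
  t8: re-runs because t7 -2->0; new result 0.
  t9: re-runs because t8 2->0; new result -9 (unchanged).
  t10: re-runs because t7 -2->0; t8 2->0; new result 0.
  t11: re-runs because t10 2->0; new result 9.

t11 now evaluates to 9.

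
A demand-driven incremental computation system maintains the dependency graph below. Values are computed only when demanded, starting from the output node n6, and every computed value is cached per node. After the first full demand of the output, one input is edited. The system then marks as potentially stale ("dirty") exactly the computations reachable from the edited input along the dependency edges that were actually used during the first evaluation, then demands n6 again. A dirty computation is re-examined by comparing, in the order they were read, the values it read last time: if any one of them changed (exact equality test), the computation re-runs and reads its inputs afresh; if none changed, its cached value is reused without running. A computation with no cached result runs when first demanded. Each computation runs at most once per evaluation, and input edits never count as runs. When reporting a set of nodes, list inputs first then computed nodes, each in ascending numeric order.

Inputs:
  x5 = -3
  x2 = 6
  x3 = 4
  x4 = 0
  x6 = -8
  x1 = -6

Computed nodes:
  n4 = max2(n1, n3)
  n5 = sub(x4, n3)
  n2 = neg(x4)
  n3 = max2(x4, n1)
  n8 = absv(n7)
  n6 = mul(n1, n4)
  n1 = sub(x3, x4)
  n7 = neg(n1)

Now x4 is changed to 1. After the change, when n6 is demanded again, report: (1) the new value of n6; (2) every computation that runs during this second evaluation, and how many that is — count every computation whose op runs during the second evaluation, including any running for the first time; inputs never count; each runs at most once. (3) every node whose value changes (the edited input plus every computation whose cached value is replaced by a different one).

First evaluation (everything demanded from the output):
  n1 = sub(4, 0) = 4
  n3 = max2(0, 4) = 4
  n4 = max2(4, 4) = 4
  n6 = mul(4, 4) = 16

Propagation after the edit:
  n1: runs — x4 0->1; result 3.
  n3: runs — x4 0->1; n1 4->3; result 3.
  n4: runs — n1 4->3; n3 4->3; result 3.
  n6: runs — n1 4->3; n4 4->3; result 9.

New value of n6: 9.
Computations that run: n1, n3, n4, n6 — 4 in total.
Values that change: x4, n1, n3, n4, n6.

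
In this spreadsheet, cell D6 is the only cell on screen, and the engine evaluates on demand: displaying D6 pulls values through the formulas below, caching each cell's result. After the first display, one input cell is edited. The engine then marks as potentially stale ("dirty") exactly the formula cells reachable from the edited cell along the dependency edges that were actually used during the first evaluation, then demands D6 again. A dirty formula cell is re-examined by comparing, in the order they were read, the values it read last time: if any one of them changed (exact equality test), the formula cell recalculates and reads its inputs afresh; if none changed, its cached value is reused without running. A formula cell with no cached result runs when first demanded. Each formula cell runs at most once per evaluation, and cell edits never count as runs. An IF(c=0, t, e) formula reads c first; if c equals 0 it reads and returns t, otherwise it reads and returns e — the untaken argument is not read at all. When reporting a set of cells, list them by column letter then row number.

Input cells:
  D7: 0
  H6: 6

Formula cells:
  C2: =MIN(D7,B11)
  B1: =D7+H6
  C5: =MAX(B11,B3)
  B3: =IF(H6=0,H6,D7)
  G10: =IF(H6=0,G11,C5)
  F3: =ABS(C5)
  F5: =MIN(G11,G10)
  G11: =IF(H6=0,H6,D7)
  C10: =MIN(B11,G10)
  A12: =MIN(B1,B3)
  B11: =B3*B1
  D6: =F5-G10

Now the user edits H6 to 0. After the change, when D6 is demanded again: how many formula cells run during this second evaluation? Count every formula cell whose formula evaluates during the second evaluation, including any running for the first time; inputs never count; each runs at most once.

Run set: G10, G11 (2 run).
The important point: the flipped condition redirects demand; B1, B3, B11, C5 are left stale, never re-checked.

Initial pass — values computed on the first demand:
  B1 = 0 + 6 = 6
  B3 = IF(H6=0: H6=6 -> else branch D7) = 0
  B11 = 0 * 6 = 0
  C5 = MAX(0, 0) = 0
  G11 = IF(H6=0: H6=6 -> else branch D7) = 0
  G10 = IF(H6=0: H6=6 -> else branch C5) = 0
  F5 = MIN(0, 0) = 0
  D6 = 0 - 0 = 0

Second demand — change propagation:
  B1: dirty yet unreached — the second evaluation never asks for it.
  B3: dirty yet unreached — the second evaluation never asks for it.
  B11: dirty yet unreached — the second evaluation never asks for it.
  C5: dirty yet unreached — the second evaluation never asks for it.
  G11: re-runs because H6 6->0; new result 0 (unchanged).
  G10: re-runs because H6 6->0; new result 0 (unchanged).
  F5: re-examined; everything it read last time is the same (G11 unchanged, G10 unchanged) — cache 0 kept, no run.
  D6: re-examined; everything it read last time is the same (F5 unchanged, G10 unchanged) — cache 0 kept, no run.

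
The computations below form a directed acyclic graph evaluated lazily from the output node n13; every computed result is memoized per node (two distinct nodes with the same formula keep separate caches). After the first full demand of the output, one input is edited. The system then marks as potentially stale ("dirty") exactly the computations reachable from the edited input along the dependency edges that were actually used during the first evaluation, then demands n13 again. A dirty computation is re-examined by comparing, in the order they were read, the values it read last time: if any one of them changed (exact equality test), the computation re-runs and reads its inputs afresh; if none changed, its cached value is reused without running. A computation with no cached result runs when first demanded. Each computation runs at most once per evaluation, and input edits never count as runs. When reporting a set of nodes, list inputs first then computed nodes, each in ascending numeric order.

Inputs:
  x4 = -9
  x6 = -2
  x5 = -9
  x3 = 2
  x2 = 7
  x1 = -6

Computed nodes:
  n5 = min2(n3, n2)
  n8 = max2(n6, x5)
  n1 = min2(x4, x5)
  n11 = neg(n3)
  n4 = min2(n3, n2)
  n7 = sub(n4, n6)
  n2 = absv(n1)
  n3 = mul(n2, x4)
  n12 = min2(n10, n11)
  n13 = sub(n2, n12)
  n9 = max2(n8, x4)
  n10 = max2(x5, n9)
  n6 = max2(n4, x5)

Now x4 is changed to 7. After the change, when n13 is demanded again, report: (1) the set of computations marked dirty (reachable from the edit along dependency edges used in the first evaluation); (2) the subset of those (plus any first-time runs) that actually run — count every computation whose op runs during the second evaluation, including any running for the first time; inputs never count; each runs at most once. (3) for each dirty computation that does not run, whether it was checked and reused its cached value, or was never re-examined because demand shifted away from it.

First demand of the output computes:
  n1 = min2(-9, -9) = -9
  n2 = absv(-9) = 9
  n3 = mul(9, -9) = -81
  n4 = min2(-81, 9) = -81
  n6 = max2(-81, -9) = -9
  n8 = max2(-9, -9) = -9
  n9 = max2(-9, -9) = -9
  n10 = max2(-9, -9) = -9
  n11 = neg(-81) = 81
  n12 = min2(-9, 81) = -9
  n13 = sub(9, -9) = 18

After the edit, cleaning proceeds:
  n1: a read changed (x4 -9->7) — executes, giving -9 — identical to its old value.
  n2: dirty, but its reads are unchanged (n1 unchanged); cached 9 stands.
  n3: a read changed (x4 -9->7) — executes, giving 63.
  n4: a read changed (n3 -81->63) — executes, giving 9.
  n6: a read changed (n4 -81->9) — executes, giving 9.
  n8: a read changed (n6 -9->9) — executes, giving 9.
  n9: a read changed (n8 -9->9; x4 -9->7) — executes, giving 9.
  n10: a read changed (n9 -9->9) — executes, giving 9.
  n11: a read changed (n3 -81->63) — executes, giving -63.
  n12: a read changed (n10 -9->9; n11 81->-63) — executes, giving -63.
  n13: a read changed (n12 -9->-63) — executes, giving 72.

Note where the cutoff bites: n2 is checked, finds nothing changed, and keeps its cache.

The edit dirties: n1, n2, n3, n4, n6, n8, n9, n10, n11, n12, n13.
10 computations run: n1, n3, n4, n6, n8, n9, n10, n11, n12, n13.
Cache hits after checking: n2.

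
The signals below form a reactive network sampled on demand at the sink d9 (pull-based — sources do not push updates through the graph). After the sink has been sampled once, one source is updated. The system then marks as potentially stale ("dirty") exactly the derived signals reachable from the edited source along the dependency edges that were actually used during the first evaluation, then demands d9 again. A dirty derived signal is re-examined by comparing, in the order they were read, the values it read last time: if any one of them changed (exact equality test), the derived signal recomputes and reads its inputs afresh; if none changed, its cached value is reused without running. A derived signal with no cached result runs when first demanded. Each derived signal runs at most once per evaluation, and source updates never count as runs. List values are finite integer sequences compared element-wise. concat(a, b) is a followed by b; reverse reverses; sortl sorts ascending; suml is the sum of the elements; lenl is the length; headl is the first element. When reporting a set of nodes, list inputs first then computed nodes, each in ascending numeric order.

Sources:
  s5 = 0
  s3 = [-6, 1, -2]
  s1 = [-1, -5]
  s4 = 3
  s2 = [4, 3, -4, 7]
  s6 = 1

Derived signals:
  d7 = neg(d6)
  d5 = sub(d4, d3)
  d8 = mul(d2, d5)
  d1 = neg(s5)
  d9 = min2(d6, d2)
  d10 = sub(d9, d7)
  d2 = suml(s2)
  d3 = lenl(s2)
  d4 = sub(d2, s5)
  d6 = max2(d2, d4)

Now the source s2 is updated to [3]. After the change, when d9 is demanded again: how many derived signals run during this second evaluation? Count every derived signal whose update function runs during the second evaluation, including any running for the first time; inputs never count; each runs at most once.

Run set: d2, d4, d6, d9 (4 run).

Initial pass — values computed on the first demand:
  d2 = suml([4, 3, -4, 7]) = 10
  d4 = sub(10, 0) = 10
  d6 = max2(10, 10) = 10
  d9 = min2(10, 10) = 10

Second demand — change propagation:
  d2: re-runs because s2 [4, 3, -4, 7]->[3]; new result 3.
  d4: re-runs because d2 10->3; new result 3.
  d6: re-runs because d2 10->3; d4 10->3; new result 3.
  d9: re-runs because d6 10->3; d2 10->3; new result 3.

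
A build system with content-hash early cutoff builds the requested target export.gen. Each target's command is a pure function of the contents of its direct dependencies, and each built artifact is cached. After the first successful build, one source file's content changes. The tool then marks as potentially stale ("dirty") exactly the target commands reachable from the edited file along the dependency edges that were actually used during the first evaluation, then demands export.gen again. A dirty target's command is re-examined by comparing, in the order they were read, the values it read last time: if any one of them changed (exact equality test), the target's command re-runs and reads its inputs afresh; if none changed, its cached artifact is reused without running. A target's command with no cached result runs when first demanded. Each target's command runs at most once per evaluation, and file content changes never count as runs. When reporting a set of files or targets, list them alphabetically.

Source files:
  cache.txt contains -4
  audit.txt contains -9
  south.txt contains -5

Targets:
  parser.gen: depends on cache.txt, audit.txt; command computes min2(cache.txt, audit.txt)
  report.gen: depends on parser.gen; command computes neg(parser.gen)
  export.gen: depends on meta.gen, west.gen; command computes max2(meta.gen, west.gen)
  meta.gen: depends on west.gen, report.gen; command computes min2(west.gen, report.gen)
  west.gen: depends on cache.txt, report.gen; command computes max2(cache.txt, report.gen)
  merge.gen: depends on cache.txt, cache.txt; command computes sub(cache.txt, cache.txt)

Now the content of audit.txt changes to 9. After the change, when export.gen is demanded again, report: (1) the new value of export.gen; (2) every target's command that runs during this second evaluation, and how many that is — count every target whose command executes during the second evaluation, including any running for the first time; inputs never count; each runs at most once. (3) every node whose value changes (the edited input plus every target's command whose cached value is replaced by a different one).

New value of export.gen: 4.
Target commands that run: export.gen, meta.gen, parser.gen, report.gen, west.gen — 5 in total.
Values that change: audit.txt, export.gen, meta.gen, parser.gen, report.gen, west.gen.

First evaluation (everything demanded from the output):
  parser.gen = min2(-4, -9) = -9
  report.gen = neg(-9) = 9
  west.gen = max2(-4, 9) = 9
  meta.gen = min2(9, 9) = 9
  export.gen = max2(9, 9) = 9

Propagation after the edit:
  parser.gen: runs — audit.txt -9->9; result -4.
  report.gen: runs — parser.gen -9->-4; result 4.
  west.gen: runs — report.gen 9->4; result 4.
  meta.gen: runs — west.gen 9->4; report.gen 9->4; result 4.
  export.gen: runs — meta.gen 9->4; west.gen 9->4; result 4.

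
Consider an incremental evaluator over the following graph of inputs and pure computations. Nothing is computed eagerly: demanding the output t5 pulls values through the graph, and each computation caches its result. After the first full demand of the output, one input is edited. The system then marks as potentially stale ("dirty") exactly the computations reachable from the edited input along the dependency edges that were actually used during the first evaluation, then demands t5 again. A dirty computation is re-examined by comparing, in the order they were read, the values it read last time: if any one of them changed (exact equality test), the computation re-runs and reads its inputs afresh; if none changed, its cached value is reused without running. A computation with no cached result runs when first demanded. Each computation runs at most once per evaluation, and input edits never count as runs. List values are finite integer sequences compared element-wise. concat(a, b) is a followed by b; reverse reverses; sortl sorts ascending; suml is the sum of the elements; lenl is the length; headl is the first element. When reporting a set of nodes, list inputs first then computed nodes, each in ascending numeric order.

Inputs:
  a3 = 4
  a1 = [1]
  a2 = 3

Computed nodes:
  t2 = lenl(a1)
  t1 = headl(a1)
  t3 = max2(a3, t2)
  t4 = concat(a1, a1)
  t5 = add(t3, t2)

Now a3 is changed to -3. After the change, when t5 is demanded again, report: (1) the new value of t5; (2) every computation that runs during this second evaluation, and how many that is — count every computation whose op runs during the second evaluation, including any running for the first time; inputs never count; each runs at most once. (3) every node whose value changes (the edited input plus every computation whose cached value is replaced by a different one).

Initial pass — values computed on the first demand:
  t2 = lenl([1]) = 1
  t3 = max2(4, 1) = 4
  t5 = add(4, 1) = 5

Second demand — change propagation:
  t3: re-runs because a3 4->-3; new result 1.
  t5: re-runs because t3 4->1; new result 2.

t5 now evaluates to 2.
Run set: t3, t5 (2 run).
Changed values: a3, t3, t5.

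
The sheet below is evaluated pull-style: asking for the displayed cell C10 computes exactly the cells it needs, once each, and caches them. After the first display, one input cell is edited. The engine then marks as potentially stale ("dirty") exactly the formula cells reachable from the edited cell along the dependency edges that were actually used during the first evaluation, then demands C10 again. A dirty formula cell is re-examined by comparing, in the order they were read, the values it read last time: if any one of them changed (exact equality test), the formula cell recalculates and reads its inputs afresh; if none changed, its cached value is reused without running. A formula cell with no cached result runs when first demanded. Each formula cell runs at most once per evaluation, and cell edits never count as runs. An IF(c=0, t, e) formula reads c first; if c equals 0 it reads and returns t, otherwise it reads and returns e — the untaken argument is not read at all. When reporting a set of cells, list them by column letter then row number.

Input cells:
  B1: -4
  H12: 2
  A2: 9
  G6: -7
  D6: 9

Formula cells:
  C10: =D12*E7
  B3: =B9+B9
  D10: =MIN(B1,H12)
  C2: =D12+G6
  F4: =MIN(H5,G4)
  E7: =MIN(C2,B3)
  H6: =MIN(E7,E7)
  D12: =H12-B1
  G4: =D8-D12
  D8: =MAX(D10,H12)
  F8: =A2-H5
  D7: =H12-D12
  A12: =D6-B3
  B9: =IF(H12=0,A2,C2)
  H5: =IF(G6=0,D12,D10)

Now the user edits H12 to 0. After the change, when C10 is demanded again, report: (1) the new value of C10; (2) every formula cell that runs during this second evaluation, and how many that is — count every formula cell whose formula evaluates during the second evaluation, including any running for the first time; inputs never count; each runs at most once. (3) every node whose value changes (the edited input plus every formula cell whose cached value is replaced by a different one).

Demanding C10 again yields -12.
6 formula cells run: B3, B9, C2, C10, D12, E7.
The nodes whose values change: B3, B9, C2, D12, E7, H12.

First demand of the output computes:
  D12 = 2 - -4 = 6
  C2 = 6 + -7 = -1
  B9 = IF(H12=0: H12=2 -> else branch C2) = -1
  B3 = -1 + -1 = -2
  E7 = MIN(-1, -2) = -2
  C10 = 6 * -2 = -12

After the edit, cleaning proceeds:
  D12: a read changed (H12 2->0) — executes, giving 4.
  C2: a read changed (D12 6->4) — executes, giving -3.
  B9: a read changed (H12 2->0; C2 -1->-3) — executes, giving 9.
  B3: a read changed (B9 -1->9; B9 -1->9) — executes, giving 18.
  E7: a read changed (C2 -1->-3; B3 -2->18) — executes, giving -3.
  C10: a read changed (D12 6->4; E7 -2->-3) — executes, giving -12 — identical to its old value.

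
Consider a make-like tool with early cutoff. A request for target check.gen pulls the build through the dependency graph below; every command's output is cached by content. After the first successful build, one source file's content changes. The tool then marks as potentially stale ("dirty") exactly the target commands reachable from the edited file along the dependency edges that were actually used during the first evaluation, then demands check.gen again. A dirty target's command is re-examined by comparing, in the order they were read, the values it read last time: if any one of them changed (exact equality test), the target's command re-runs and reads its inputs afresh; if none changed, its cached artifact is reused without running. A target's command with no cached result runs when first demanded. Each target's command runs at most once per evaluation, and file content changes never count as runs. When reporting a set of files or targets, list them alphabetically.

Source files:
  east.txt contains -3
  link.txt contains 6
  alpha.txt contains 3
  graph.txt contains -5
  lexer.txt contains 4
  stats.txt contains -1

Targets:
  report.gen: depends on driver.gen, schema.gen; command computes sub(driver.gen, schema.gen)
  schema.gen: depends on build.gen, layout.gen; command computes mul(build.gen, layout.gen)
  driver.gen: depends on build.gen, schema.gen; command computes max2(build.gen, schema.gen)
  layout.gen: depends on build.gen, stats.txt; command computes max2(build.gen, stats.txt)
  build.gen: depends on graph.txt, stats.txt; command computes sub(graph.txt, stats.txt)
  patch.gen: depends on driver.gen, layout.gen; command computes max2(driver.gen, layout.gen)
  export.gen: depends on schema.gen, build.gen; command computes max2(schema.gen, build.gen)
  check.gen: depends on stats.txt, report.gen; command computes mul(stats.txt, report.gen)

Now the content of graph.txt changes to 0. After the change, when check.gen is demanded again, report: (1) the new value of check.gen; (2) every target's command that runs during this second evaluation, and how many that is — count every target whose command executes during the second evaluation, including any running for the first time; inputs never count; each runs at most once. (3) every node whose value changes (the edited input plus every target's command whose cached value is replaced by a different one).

First demand of the output computes:
  build.gen = sub(-5, -1) = -4
  layout.gen = max2(-4, -1) = -1
  schema.gen = mul(-4, -1) = 4
  driver.gen = max2(-4, 4) = 4
  report.gen = sub(4, 4) = 0
  check.gen = mul(-1, 0) = 0

After the edit, cleaning proceeds:
  build.gen: a read changed (graph.txt -5->0) — executes, giving 1.
  layout.gen: a read changed (build.gen -4->1) — executes, giving 1.
  schema.gen: a read changed (build.gen -4->1; layout.gen -1->1) — executes, giving 1.
  driver.gen: a read changed (build.gen -4->1; schema.gen 4->1) — executes, giving 1.
  report.gen: a read changed (driver.gen 4->1; schema.gen 4->1) — executes, giving 0 — identical to its old value.
  check.gen: dirty, but its reads are unchanged (stats.txt unchanged, report.gen unchanged); cached 0 stands.

Note the absorption at report.gen: it re-runs yet its value is the same, leaving the output's value untouched.

Demanding check.gen again yields 0.
5 target commands run: build.gen, driver.gen, layout.gen, report.gen, schema.gen.
The nodes whose values change: build.gen, driver.gen, graph.txt, layout.gen, schema.gen.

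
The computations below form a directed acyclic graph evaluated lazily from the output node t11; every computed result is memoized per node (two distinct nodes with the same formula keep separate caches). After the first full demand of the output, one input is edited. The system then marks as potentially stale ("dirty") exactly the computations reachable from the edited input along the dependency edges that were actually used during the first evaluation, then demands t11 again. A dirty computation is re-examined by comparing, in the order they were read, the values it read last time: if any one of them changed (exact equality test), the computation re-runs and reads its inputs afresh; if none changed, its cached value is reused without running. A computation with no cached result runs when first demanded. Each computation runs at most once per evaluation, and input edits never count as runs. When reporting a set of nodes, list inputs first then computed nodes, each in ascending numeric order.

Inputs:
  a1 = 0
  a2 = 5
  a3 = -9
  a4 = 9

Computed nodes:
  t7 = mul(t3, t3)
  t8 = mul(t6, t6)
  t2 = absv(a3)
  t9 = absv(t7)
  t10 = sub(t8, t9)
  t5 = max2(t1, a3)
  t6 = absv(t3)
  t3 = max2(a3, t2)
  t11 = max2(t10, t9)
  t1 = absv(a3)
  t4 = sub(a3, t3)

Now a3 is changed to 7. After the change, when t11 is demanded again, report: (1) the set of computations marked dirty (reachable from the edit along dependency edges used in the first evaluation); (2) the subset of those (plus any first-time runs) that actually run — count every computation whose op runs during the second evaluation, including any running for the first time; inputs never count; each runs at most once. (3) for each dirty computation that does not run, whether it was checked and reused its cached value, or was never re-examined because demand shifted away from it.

The edit dirties: t2, t3, t6, t7, t8, t9, t10, t11.
8 computations run: t2, t3, t6, t7, t8, t9, t10, t11.
No dirty computation escaped a run.

First demand of the output computes:
  t2 = absv(-9) = 9
  t3 = max2(-9, 9) = 9
  t6 = absv(9) = 9
  t7 = mul(9, 9) = 81
  t8 = mul(9, 9) = 81
  t9 = absv(81) = 81
  t10 = sub(81, 81) = 0
  t11 = max2(0, 81) = 81

After the edit, cleaning proceeds:
  t2: a read changed (a3 -9->7) — executes, giving 7.
  t3: a read changed (a3 -9->7; t2 9->7) — executes, giving 7.
  t6: a read changed (t3 9->7) — executes, giving 7.
  t7: a read changed (t3 9->7; t3 9->7) — executes, giving 49.
  t8: a read changed (t6 9->7; t6 9->7) — executes, giving 49.
  t9: a read changed (t7 81->49) — executes, giving 49.
  t10: a read changed (t8 81->49; t9 81->49) — executes, giving 0 — identical to its old value.
  t11: a read changed (t9 81->49) — executes, giving 49.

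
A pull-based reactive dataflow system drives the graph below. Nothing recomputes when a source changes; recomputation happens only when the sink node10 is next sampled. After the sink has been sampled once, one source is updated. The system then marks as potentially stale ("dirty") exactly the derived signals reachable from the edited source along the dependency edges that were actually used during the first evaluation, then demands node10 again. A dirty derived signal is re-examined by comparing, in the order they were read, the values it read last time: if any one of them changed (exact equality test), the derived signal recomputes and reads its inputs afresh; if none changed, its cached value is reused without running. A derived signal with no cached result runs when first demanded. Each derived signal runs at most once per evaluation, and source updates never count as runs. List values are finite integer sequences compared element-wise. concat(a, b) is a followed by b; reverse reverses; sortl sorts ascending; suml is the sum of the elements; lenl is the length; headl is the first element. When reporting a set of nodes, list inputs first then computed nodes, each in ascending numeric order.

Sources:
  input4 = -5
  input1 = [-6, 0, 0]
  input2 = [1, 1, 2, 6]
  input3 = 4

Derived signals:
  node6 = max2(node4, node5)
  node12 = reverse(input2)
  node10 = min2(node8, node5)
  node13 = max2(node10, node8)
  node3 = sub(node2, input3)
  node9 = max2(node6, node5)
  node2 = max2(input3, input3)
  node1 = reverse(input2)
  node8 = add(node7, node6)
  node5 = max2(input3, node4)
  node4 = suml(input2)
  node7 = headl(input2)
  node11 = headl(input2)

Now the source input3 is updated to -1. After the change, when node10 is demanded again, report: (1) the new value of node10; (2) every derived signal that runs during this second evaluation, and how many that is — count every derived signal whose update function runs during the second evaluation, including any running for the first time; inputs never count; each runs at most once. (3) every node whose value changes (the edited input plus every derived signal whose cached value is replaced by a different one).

New value of node10: 10.
Derived signals that run: node5 — 1 in total.
Values that change: input3.
Key observation: the change is absorbed at node5 — it re-runs but produces the same value, and the output's value is unchanged.

First evaluation (everything demanded from the output):
  node4 = suml([1, 1, 2, 6]) = 10
  node5 = max2(4, 10) = 10
  node6 = max2(10, 10) = 10
  node7 = headl([1, 1, 2, 6]) = 1
  node8 = add(1, 10) = 11
  node10 = min2(11, 10) = 10

Propagation after the edit:
  node5: runs — input3 4->-1; result 10 (same value as before).
  node6: checked — values it read are unchanged (node4 unchanged, node5 unchanged); reused cached 10 without running.
  node8: checked — values it read are unchanged (node7 unchanged, node6 unchanged); reused cached 11 without running.
  node10: checked — values it read are unchanged (node8 unchanged, node5 unchanged); reused cached 10 without running.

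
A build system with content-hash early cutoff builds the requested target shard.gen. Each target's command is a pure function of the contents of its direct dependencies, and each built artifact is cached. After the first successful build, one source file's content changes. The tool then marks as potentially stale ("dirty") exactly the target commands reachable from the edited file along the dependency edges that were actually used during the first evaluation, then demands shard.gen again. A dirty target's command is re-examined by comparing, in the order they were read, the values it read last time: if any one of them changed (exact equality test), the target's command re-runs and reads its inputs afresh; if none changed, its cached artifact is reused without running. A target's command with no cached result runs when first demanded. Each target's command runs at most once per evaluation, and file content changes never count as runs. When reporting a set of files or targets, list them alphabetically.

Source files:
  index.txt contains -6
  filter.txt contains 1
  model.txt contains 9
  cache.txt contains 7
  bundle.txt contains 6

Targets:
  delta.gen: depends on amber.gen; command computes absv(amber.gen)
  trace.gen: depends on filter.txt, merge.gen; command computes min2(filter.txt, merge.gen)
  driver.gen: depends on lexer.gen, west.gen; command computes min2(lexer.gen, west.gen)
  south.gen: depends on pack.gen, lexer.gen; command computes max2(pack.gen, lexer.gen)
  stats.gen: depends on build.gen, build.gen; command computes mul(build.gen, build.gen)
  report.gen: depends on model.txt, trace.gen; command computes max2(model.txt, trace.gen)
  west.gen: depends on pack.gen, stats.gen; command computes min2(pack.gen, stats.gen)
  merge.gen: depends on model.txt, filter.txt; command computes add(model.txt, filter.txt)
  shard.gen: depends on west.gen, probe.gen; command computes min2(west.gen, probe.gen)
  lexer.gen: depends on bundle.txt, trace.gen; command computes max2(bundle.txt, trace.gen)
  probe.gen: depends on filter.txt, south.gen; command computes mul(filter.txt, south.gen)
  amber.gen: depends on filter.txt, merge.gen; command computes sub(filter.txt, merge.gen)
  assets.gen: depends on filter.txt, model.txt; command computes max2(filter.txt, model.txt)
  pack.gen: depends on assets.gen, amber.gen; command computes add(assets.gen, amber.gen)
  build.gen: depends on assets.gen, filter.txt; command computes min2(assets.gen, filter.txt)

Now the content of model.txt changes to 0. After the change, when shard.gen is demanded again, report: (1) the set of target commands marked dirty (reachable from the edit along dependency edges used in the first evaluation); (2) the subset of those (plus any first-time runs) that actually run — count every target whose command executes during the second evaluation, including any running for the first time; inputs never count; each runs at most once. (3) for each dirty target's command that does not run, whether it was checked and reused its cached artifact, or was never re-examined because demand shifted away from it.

First evaluation (everything demanded from the output):
  assets.gen = max2(1, 9) = 9
  build.gen = min2(9, 1) = 1
  merge.gen = add(9, 1) = 10
  amber.gen = sub(1, 10) = -9
  pack.gen = add(9, -9) = 0
  stats.gen = mul(1, 1) = 1
  trace.gen = min2(1, 10) = 1
  lexer.gen = max2(6, 1) = 6
  south.gen = max2(0, 6) = 6
  probe.gen = mul(1, 6) = 6
  west.gen = min2(0, 1) = 0
  shard.gen = min2(0, 6) = 0

Propagation after the edit:
  assets.gen: runs — model.txt 9->0; result 1.
  build.gen: runs — assets.gen 9->1; result 1 (same value as before).
  merge.gen: runs — model.txt 9->0; result 1.
  amber.gen: runs — merge.gen 10->1; result 0.
  pack.gen: runs — assets.gen 9->1; amber.gen -9->0; result 1.
  stats.gen: checked — values it read are unchanged (build.gen unchanged, build.gen unchanged); reused cached 1 without running.
  trace.gen: runs — merge.gen 10->1; result 1 (same value as before).
  lexer.gen: checked — values it read are unchanged (bundle.txt unchanged, trace.gen unchanged); reused cached 6 without running.
  south.gen: runs — pack.gen 0->1; result 6 (same value as before).
  probe.gen: checked — values it read are unchanged (filter.txt unchanged, south.gen unchanged); reused cached 6 without running.
  west.gen: runs — pack.gen 0->1; result 1.
  shard.gen: runs — west.gen 0->1; result 1.

Key observation: the cutoff stops propagation at lexer.gen — its inputs' values are unchanged, so it reuses its cache.

Marked dirty: amber.gen, assets.gen, build.gen, lexer.gen, merge.gen, pack.gen, probe.gen, shard.gen, south.gen, stats.gen, trace.gen, west.gen.
Target commands that run: amber.gen, assets.gen, build.gen, merge.gen, pack.gen, shard.gen, south.gen, trace.gen, west.gen — 9 in total.
Checked but reused from cache: lexer.gen, probe.gen, stats.gen.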